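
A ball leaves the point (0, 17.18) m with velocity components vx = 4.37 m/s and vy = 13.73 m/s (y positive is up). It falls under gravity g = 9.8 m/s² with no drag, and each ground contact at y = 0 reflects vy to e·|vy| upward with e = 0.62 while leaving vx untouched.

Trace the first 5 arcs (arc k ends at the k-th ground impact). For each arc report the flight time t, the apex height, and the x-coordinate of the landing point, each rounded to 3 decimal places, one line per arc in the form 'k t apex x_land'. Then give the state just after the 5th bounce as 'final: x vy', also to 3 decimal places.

Arc 1: start y=17.180, vy=13.730 → t=3.740, apex=26.798, x_land=16.342, impact vy=-22.918
  bounce: vy ← 0.62·22.918 = 14.209
Arc 2: start y=0.000, vy=14.209 → t=2.900, apex=10.301, x_land=29.014, impact vy=-14.209
  bounce: vy ← 0.62·14.209 = 8.810
Arc 3: start y=0.000, vy=8.810 → t=1.798, apex=3.960, x_land=36.871, impact vy=-8.810
  bounce: vy ← 0.62·8.810 = 5.462
Arc 4: start y=0.000, vy=5.462 → t=1.115, apex=1.522, x_land=41.742, impact vy=-5.462
  bounce: vy ← 0.62·5.462 = 3.386
Arc 5: start y=0.000, vy=3.386 → t=0.691, apex=0.585, x_land=44.763, impact vy=-3.386
  bounce: vy ← 0.62·3.386 = 2.100

1 3.740 26.798 16.342
2 2.900 10.301 29.014
3 1.798 3.960 36.871
4 1.115 1.522 41.742
5 0.691 0.585 44.763
final: 44.763 2.100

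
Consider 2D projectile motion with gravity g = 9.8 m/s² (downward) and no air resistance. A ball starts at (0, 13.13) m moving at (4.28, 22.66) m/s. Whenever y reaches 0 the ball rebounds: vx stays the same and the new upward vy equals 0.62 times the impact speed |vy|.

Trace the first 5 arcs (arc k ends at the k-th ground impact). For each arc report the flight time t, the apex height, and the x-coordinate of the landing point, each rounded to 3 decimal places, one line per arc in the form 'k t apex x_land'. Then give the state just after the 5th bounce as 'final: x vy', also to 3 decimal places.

1 5.145 39.328 22.022
2 3.513 15.118 37.057
3 2.178 5.811 46.379
4 1.350 2.234 52.159
5 0.837 0.859 55.742
final: 55.742 2.544

Arc 1: start y=13.130, vy=22.660 → t=5.145, apex=39.328, x_land=22.022, impact vy=-27.764
  bounce: vy ← 0.62·27.764 = 17.214
Arc 2: start y=0.000, vy=17.214 → t=3.513, apex=15.118, x_land=37.057, impact vy=-17.214
  bounce: vy ← 0.62·17.214 = 10.672
Arc 3: start y=0.000, vy=10.672 → t=2.178, apex=5.811, x_land=46.379, impact vy=-10.672
  bounce: vy ← 0.62·10.672 = 6.617
Arc 4: start y=0.000, vy=6.617 → t=1.350, apex=2.234, x_land=52.159, impact vy=-6.617
  bounce: vy ← 0.62·6.617 = 4.102
Arc 5: start y=0.000, vy=4.102 → t=0.837, apex=0.859, x_land=55.742, impact vy=-4.102
  bounce: vy ← 0.62·4.102 = 2.544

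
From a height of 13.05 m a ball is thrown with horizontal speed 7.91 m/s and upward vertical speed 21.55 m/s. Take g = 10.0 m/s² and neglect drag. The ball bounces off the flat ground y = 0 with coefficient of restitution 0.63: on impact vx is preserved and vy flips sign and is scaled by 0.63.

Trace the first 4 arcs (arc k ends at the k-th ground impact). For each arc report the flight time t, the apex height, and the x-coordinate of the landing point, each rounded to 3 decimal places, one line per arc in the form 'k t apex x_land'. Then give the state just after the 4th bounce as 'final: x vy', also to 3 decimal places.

Arc 1: start y=13.050, vy=21.550 → t=4.848, apex=36.270, x_land=38.350, impact vy=-26.933
  bounce: vy ← 0.63·26.933 = 16.968
Arc 2: start y=0.000, vy=16.968 → t=3.394, apex=14.396, x_land=65.194, impact vy=-16.968
  bounce: vy ← 0.63·16.968 = 10.690
Arc 3: start y=0.000, vy=10.690 → t=2.138, apex=5.714, x_land=82.105, impact vy=-10.690
  bounce: vy ← 0.63·10.690 = 6.735
Arc 4: start y=0.000, vy=6.735 → t=1.347, apex=2.268, x_land=92.759, impact vy=-6.735
  bounce: vy ← 0.63·6.735 = 4.243

1 4.848 36.270 38.350
2 3.394 14.396 65.194
3 2.138 5.714 82.105
4 1.347 2.268 92.759
final: 92.759 4.243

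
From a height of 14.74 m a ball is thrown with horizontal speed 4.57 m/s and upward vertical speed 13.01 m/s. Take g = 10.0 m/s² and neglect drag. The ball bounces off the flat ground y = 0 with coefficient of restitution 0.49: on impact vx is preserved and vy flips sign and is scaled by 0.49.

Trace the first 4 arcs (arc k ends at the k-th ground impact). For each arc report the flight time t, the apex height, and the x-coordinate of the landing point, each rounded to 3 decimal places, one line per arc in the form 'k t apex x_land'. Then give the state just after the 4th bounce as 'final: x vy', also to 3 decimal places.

Arc 1: start y=14.740, vy=13.010 → t=3.455, apex=23.203, x_land=15.790, impact vy=-21.542
  bounce: vy ← 0.49·21.542 = 10.556
Arc 2: start y=0.000, vy=10.556 → t=2.111, apex=5.571, x_land=25.438, impact vy=-10.556
  bounce: vy ← 0.49·10.556 = 5.172
Arc 3: start y=0.000, vy=5.172 → t=1.034, apex=1.338, x_land=30.166, impact vy=-5.172
  bounce: vy ← 0.49·5.172 = 2.534
Arc 4: start y=0.000, vy=2.534 → t=0.507, apex=0.321, x_land=32.482, impact vy=-2.534
  bounce: vy ← 0.49·2.534 = 1.242

1 3.455 23.203 15.790
2 2.111 5.571 25.438
3 1.034 1.338 30.166
4 0.507 0.321 32.482
final: 32.482 1.242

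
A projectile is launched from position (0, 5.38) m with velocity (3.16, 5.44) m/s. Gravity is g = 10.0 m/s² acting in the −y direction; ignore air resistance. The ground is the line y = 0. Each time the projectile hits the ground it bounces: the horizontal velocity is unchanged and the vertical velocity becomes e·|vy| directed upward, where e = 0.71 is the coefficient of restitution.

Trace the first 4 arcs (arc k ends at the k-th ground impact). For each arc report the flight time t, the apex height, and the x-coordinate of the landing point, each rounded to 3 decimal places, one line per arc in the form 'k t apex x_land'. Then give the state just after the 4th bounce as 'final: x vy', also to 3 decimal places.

Arc 1: start y=5.380, vy=5.440 → t=1.715, apex=6.860, x_land=5.420, impact vy=-11.713
  bounce: vy ← 0.71·11.713 = 8.316
Arc 2: start y=0.000, vy=8.316 → t=1.663, apex=3.458, x_land=10.676, impact vy=-8.316
  bounce: vy ← 0.71·8.316 = 5.905
Arc 3: start y=0.000, vy=5.905 → t=1.181, apex=1.743, x_land=14.408, impact vy=-5.905
  bounce: vy ← 0.71·5.905 = 4.192
Arc 4: start y=0.000, vy=4.192 → t=0.838, apex=0.879, x_land=17.057, impact vy=-4.192
  bounce: vy ← 0.71·4.192 = 2.976

1 1.715 6.860 5.420
2 1.663 3.458 10.676
3 1.181 1.743 14.408
4 0.838 0.879 17.057
final: 17.057 2.976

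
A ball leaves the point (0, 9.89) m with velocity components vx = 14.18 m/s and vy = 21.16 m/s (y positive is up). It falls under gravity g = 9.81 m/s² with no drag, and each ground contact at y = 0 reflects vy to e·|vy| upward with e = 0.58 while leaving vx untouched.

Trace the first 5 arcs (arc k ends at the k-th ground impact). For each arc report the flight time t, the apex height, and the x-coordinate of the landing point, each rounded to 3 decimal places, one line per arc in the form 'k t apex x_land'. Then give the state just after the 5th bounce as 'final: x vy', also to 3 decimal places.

Arc 1: start y=9.890, vy=21.160 → t=4.739, apex=32.711, x_land=67.205, impact vy=-25.334
  bounce: vy ← 0.58·25.334 = 14.693
Arc 2: start y=0.000, vy=14.693 → t=2.996, apex=11.004, x_land=109.682, impact vy=-14.693
  bounce: vy ← 0.58·14.693 = 8.522
Arc 3: start y=0.000, vy=8.522 → t=1.737, apex=3.702, x_land=134.319, impact vy=-8.522
  bounce: vy ← 0.58·8.522 = 4.943
Arc 4: start y=0.000, vy=4.943 → t=1.008, apex=1.245, x_land=148.609, impact vy=-4.943
  bounce: vy ← 0.58·4.943 = 2.867
Arc 5: start y=0.000, vy=2.867 → t=0.584, apex=0.419, x_land=156.897, impact vy=-2.867
  bounce: vy ← 0.58·2.867 = 1.663

1 4.739 32.711 67.205
2 2.996 11.004 109.682
3 1.737 3.702 134.319
4 1.008 1.245 148.609
5 0.584 0.419 156.897
final: 156.897 1.663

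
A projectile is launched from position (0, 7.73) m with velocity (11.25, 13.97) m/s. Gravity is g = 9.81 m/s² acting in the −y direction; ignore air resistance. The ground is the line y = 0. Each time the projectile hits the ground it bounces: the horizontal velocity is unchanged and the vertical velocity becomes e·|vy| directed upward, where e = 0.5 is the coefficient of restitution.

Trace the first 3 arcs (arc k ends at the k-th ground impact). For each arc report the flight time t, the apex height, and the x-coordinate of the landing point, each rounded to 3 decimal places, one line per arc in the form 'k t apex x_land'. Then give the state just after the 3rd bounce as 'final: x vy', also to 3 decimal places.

1 3.322 17.677 37.378
2 1.898 4.419 58.734
3 0.949 1.105 69.413
final: 69.413 2.328

Arc 1: start y=7.730, vy=13.970 → t=3.322, apex=17.677, x_land=37.378, impact vy=-18.623
  bounce: vy ← 0.5·18.623 = 9.312
Arc 2: start y=0.000, vy=9.312 → t=1.898, apex=4.419, x_land=58.734, impact vy=-9.312
  bounce: vy ← 0.5·9.312 = 4.656
Arc 3: start y=0.000, vy=4.656 → t=0.949, apex=1.105, x_land=69.413, impact vy=-4.656
  bounce: vy ← 0.5·4.656 = 2.328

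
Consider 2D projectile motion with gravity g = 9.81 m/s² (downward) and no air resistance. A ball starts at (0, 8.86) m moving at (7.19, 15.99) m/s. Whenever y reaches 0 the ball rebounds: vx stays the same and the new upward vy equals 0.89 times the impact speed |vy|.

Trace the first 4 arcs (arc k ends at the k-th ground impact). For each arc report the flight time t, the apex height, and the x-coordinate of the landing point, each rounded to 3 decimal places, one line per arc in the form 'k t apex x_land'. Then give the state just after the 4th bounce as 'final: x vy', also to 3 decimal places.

1 3.743 21.892 26.909
2 3.760 17.340 53.947
3 3.347 13.735 78.010
4 2.979 10.880 99.427
final: 99.427 13.003

Arc 1: start y=8.860, vy=15.990 → t=3.743, apex=21.892, x_land=26.909, impact vy=-20.725
  bounce: vy ← 0.89·20.725 = 18.445
Arc 2: start y=0.000, vy=18.445 → t=3.760, apex=17.340, x_land=53.947, impact vy=-18.445
  bounce: vy ← 0.89·18.445 = 16.416
Arc 3: start y=0.000, vy=16.416 → t=3.347, apex=13.735, x_land=78.010, impact vy=-16.416
  bounce: vy ← 0.89·16.416 = 14.610
Arc 4: start y=0.000, vy=14.610 → t=2.979, apex=10.880, x_land=99.427, impact vy=-14.610
  bounce: vy ← 0.89·14.610 = 13.003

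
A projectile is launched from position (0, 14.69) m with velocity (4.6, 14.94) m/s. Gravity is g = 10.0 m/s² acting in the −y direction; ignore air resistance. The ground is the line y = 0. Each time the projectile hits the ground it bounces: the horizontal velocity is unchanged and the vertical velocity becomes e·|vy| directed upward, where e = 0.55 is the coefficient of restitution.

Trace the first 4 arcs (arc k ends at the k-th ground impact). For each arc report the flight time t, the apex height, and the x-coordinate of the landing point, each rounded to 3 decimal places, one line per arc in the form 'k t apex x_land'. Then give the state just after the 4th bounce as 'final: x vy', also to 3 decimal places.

Arc 1: start y=14.690, vy=14.940 → t=3.768, apex=25.850, x_land=17.332, impact vy=-22.738
  bounce: vy ← 0.55·22.738 = 12.506
Arc 2: start y=0.000, vy=12.506 → t=2.501, apex=7.820, x_land=28.837, impact vy=-12.506
  bounce: vy ← 0.55·12.506 = 6.878
Arc 3: start y=0.000, vy=6.878 → t=1.376, apex=2.365, x_land=35.165, impact vy=-6.878
  bounce: vy ← 0.55·6.878 = 3.783
Arc 4: start y=0.000, vy=3.783 → t=0.757, apex=0.716, x_land=38.645, impact vy=-3.783
  bounce: vy ← 0.55·3.783 = 2.081

1 3.768 25.850 17.332
2 2.501 7.820 28.837
3 1.376 2.365 35.165
4 0.757 0.716 38.645
final: 38.645 2.081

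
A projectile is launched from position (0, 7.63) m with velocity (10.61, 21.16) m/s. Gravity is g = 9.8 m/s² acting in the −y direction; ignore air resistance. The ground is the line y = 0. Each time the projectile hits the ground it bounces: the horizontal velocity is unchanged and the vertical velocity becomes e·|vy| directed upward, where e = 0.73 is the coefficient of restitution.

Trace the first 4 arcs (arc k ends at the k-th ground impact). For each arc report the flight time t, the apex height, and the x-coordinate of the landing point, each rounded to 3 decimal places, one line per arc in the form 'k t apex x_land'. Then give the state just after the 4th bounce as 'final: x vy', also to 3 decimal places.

Arc 1: start y=7.630, vy=21.160 → t=4.653, apex=30.474, x_land=49.369, impact vy=-24.440
  bounce: vy ← 0.73·24.440 = 17.841
Arc 2: start y=0.000, vy=17.841 → t=3.641, apex=16.240, x_land=88.000, impact vy=-17.841
  bounce: vy ← 0.73·17.841 = 13.024
Arc 3: start y=0.000, vy=13.024 → t=2.658, apex=8.654, x_land=116.200, impact vy=-13.024
  bounce: vy ← 0.73·13.024 = 9.507
Arc 4: start y=0.000, vy=9.507 → t=1.940, apex=4.612, x_land=136.787, impact vy=-9.507
  bounce: vy ← 0.73·9.507 = 6.940

1 4.653 30.474 49.369
2 3.641 16.240 88.000
3 2.658 8.654 116.200
4 1.940 4.612 136.787
final: 136.787 6.940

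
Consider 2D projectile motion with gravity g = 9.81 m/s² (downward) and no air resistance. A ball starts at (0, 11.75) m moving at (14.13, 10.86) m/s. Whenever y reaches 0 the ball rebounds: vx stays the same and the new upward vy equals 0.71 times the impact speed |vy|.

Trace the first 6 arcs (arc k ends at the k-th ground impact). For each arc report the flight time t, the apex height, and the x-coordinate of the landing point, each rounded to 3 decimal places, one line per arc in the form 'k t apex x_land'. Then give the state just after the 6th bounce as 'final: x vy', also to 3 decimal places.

Arc 1: start y=11.750, vy=10.860 → t=3.010, apex=17.761, x_land=42.530, impact vy=-18.667
  bounce: vy ← 0.71·18.667 = 13.254
Arc 2: start y=0.000, vy=13.254 → t=2.702, apex=8.953, x_land=80.711, impact vy=-13.254
  bounce: vy ← 0.71·13.254 = 9.410
Arc 3: start y=0.000, vy=9.410 → t=1.919, apex=4.513, x_land=107.820, impact vy=-9.410
  bounce: vy ← 0.71·9.410 = 6.681
Arc 4: start y=0.000, vy=6.681 → t=1.362, apex=2.275, x_land=127.067, impact vy=-6.681
  bounce: vy ← 0.71·6.681 = 4.744
Arc 5: start y=0.000, vy=4.744 → t=0.967, apex=1.147, x_land=140.732, impact vy=-4.744
  bounce: vy ← 0.71·4.744 = 3.368
Arc 6: start y=0.000, vy=3.368 → t=0.687, apex=0.578, x_land=150.435, impact vy=-3.368
  bounce: vy ← 0.71·3.368 = 2.391

1 3.010 17.761 42.530
2 2.702 8.953 80.711
3 1.919 4.513 107.820
4 1.362 2.275 127.067
5 0.967 1.147 140.732
6 0.687 0.578 150.435
final: 150.435 2.391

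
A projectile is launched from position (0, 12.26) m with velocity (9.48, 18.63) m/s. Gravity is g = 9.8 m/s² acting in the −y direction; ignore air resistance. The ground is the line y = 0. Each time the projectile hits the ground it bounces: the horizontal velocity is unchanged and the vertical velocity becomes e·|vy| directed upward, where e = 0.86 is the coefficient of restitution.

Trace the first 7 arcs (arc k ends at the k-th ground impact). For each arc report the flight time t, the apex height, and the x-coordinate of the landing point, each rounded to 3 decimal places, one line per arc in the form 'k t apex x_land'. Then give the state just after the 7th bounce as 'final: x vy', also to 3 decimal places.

1 4.374 29.968 41.466
2 4.254 22.164 81.790
3 3.658 16.393 116.469
4 3.146 12.124 146.293
5 2.706 8.967 171.942
6 2.327 6.632 194.000
7 2.001 4.905 212.969
final: 212.969 8.432

Arc 1: start y=12.260, vy=18.630 → t=4.374, apex=29.968, x_land=41.466, impact vy=-24.236
  bounce: vy ← 0.86·24.236 = 20.843
Arc 2: start y=0.000, vy=20.843 → t=4.254, apex=22.164, x_land=81.790, impact vy=-20.843
  bounce: vy ← 0.86·20.843 = 17.925
Arc 3: start y=0.000, vy=17.925 → t=3.658, apex=16.393, x_land=116.469, impact vy=-17.925
  bounce: vy ← 0.86·17.925 = 15.415
Arc 4: start y=0.000, vy=15.415 → t=3.146, apex=12.124, x_land=146.293, impact vy=-15.415
  bounce: vy ← 0.86·15.415 = 13.257
Arc 5: start y=0.000, vy=13.257 → t=2.706, apex=8.967, x_land=171.942, impact vy=-13.257
  bounce: vy ← 0.86·13.257 = 11.401
Arc 6: start y=0.000, vy=11.401 → t=2.327, apex=6.632, x_land=194.000, impact vy=-11.401
  bounce: vy ← 0.86·11.401 = 9.805
Arc 7: start y=0.000, vy=9.805 → t=2.001, apex=4.905, x_land=212.969, impact vy=-9.805
  bounce: vy ← 0.86·9.805 = 8.432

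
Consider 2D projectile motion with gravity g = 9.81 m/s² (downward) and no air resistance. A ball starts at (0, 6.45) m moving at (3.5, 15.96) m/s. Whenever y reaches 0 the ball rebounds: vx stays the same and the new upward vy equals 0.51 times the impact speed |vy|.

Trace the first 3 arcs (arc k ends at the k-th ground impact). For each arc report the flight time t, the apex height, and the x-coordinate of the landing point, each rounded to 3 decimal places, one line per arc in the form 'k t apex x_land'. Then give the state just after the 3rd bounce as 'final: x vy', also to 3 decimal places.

Arc 1: start y=6.450, vy=15.960 → t=3.617, apex=19.433, x_land=12.661, impact vy=-19.526
  bounce: vy ← 0.51·19.526 = 9.958
Arc 2: start y=0.000, vy=9.958 → t=2.030, apex=5.054, x_land=19.767, impact vy=-9.958
  bounce: vy ← 0.51·9.958 = 5.079
Arc 3: start y=0.000, vy=5.079 → t=1.035, apex=1.315, x_land=23.391, impact vy=-5.079
  bounce: vy ← 0.51·5.079 = 2.590

1 3.617 19.433 12.661
2 2.030 5.054 19.767
3 1.035 1.315 23.391
final: 23.391 2.590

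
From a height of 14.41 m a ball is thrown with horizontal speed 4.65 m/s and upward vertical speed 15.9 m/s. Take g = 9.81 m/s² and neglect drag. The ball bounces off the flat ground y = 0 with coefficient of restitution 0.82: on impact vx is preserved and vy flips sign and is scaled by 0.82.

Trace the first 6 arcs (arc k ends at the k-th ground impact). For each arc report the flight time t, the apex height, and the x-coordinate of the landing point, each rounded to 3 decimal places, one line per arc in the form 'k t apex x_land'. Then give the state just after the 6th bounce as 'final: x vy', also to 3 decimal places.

Arc 1: start y=14.410, vy=15.900 → t=3.980, apex=27.295, x_land=18.506, impact vy=-23.142
  bounce: vy ← 0.82·23.142 = 18.976
Arc 2: start y=0.000, vy=18.976 → t=3.869, apex=18.353, x_land=36.496, impact vy=-18.976
  bounce: vy ← 0.82·18.976 = 15.560
Arc 3: start y=0.000, vy=15.560 → t=3.172, apex=12.341, x_land=51.247, impact vy=-15.560
  bounce: vy ← 0.82·15.560 = 12.760
Arc 4: start y=0.000, vy=12.760 → t=2.601, apex=8.298, x_land=63.343, impact vy=-12.760
  bounce: vy ← 0.82·12.760 = 10.463
Arc 5: start y=0.000, vy=10.463 → t=2.133, apex=5.580, x_land=73.262, impact vy=-10.463
  bounce: vy ← 0.82·10.463 = 8.580
Arc 6: start y=0.000, vy=8.580 → t=1.749, apex=3.752, x_land=81.396, impact vy=-8.580
  bounce: vy ← 0.82·8.580 = 7.035

1 3.980 27.295 18.506
2 3.869 18.353 36.496
3 3.172 12.341 51.247
4 2.601 8.298 63.343
5 2.133 5.580 73.262
6 1.749 3.752 81.396
final: 81.396 7.035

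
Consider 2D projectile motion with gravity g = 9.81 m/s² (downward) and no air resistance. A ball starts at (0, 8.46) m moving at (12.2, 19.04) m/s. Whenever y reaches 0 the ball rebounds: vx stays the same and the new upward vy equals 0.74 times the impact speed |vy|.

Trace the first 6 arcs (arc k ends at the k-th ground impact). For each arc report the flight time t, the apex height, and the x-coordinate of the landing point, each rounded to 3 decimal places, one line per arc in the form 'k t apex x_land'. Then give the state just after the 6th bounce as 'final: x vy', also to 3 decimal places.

1 4.284 26.937 52.269
2 3.468 14.751 94.582
3 2.567 8.078 125.894
4 1.899 4.423 149.065
5 1.405 2.422 166.211
6 1.040 1.326 178.900
final: 178.900 3.775

Arc 1: start y=8.460, vy=19.040 → t=4.284, apex=26.937, x_land=52.269, impact vy=-22.989
  bounce: vy ← 0.74·22.989 = 17.012
Arc 2: start y=0.000, vy=17.012 → t=3.468, apex=14.751, x_land=94.582, impact vy=-17.012
  bounce: vy ← 0.74·17.012 = 12.589
Arc 3: start y=0.000, vy=12.589 → t=2.567, apex=8.078, x_land=125.894, impact vy=-12.589
  bounce: vy ← 0.74·12.589 = 9.316
Arc 4: start y=0.000, vy=9.316 → t=1.899, apex=4.423, x_land=149.065, impact vy=-9.316
  bounce: vy ← 0.74·9.316 = 6.894
Arc 5: start y=0.000, vy=6.894 → t=1.405, apex=2.422, x_land=166.211, impact vy=-6.894
  bounce: vy ← 0.74·6.894 = 5.101
Arc 6: start y=0.000, vy=5.101 → t=1.040, apex=1.326, x_land=178.900, impact vy=-5.101
  bounce: vy ← 0.74·5.101 = 3.775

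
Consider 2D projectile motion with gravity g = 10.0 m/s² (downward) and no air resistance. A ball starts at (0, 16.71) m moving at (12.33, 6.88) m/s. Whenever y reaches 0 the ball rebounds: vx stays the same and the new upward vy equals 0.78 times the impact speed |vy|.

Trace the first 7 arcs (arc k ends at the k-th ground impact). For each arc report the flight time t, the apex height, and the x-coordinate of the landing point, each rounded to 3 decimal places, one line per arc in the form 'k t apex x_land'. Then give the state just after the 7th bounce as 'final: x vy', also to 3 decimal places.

Arc 1: start y=16.710, vy=6.880 → t=2.641, apex=19.077, x_land=32.567, impact vy=-19.533
  bounce: vy ← 0.78·19.533 = 15.236
Arc 2: start y=0.000, vy=15.236 → t=3.047, apex=11.606, x_land=70.138, impact vy=-15.236
  bounce: vy ← 0.78·15.236 = 11.884
Arc 3: start y=0.000, vy=11.884 → t=2.377, apex=7.061, x_land=99.444, impact vy=-11.884
  bounce: vy ← 0.78·11.884 = 9.269
Arc 4: start y=0.000, vy=9.269 → t=1.854, apex=4.296, x_land=122.302, impact vy=-9.269
  bounce: vy ← 0.78·9.269 = 7.230
Arc 5: start y=0.000, vy=7.230 → t=1.446, apex=2.614, x_land=140.132, impact vy=-7.230
  bounce: vy ← 0.78·7.230 = 5.639
Arc 6: start y=0.000, vy=5.639 → t=1.128, apex=1.590, x_land=154.039, impact vy=-5.639
  bounce: vy ← 0.78·5.639 = 4.399
Arc 7: start y=0.000, vy=4.399 → t=0.880, apex=0.967, x_land=164.886, impact vy=-4.399
  bounce: vy ← 0.78·4.399 = 3.431

1 2.641 19.077 32.567
2 3.047 11.606 70.138
3 2.377 7.061 99.444
4 1.854 4.296 122.302
5 1.446 2.614 140.132
6 1.128 1.590 154.039
7 0.880 0.967 164.886
final: 164.886 3.431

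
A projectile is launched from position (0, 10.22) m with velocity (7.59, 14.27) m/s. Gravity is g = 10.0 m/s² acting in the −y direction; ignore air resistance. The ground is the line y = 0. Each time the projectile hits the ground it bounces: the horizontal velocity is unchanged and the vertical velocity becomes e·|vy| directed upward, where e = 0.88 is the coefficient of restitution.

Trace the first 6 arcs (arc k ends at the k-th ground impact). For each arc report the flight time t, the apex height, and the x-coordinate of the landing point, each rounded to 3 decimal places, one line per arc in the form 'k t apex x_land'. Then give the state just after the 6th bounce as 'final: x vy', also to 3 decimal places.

1 3.447 20.402 26.163
2 3.555 15.799 53.146
3 3.129 12.235 76.892
4 2.753 9.475 97.788
5 2.423 7.337 116.177
6 2.132 5.682 132.359
final: 132.359 9.381

Arc 1: start y=10.220, vy=14.270 → t=3.447, apex=20.402, x_land=26.163, impact vy=-20.200
  bounce: vy ← 0.88·20.200 = 17.776
Arc 2: start y=0.000, vy=17.776 → t=3.555, apex=15.799, x_land=53.146, impact vy=-17.776
  bounce: vy ← 0.88·17.776 = 15.643
Arc 3: start y=0.000, vy=15.643 → t=3.129, apex=12.235, x_land=76.892, impact vy=-15.643
  bounce: vy ← 0.88·15.643 = 13.766
Arc 4: start y=0.000, vy=13.766 → t=2.753, apex=9.475, x_land=97.788, impact vy=-13.766
  bounce: vy ← 0.88·13.766 = 12.114
Arc 5: start y=0.000, vy=12.114 → t=2.423, apex=7.337, x_land=116.177, impact vy=-12.114
  bounce: vy ← 0.88·12.114 = 10.660
Arc 6: start y=0.000, vy=10.660 → t=2.132, apex=5.682, x_land=132.359, impact vy=-10.660
  bounce: vy ← 0.88·10.660 = 9.381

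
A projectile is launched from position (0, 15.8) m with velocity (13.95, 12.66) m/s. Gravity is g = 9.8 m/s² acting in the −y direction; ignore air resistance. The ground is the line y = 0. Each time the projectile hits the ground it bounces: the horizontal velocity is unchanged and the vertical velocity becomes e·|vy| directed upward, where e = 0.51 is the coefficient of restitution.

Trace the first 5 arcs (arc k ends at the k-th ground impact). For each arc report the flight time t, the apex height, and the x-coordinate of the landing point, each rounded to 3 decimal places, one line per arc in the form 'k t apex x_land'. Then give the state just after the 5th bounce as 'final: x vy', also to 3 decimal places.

Arc 1: start y=15.800, vy=12.660 → t=3.504, apex=23.977, x_land=48.880, impact vy=-21.678
  bounce: vy ← 0.51·21.678 = 11.056
Arc 2: start y=0.000, vy=11.056 → t=2.256, apex=6.237, x_land=80.356, impact vy=-11.056
  bounce: vy ← 0.51·11.056 = 5.639
Arc 3: start y=0.000, vy=5.639 → t=1.151, apex=1.622, x_land=96.408, impact vy=-5.639
  bounce: vy ← 0.51·5.639 = 2.876
Arc 4: start y=0.000, vy=2.876 → t=0.587, apex=0.422, x_land=104.595, impact vy=-2.876
  bounce: vy ← 0.51·2.876 = 1.467
Arc 5: start y=0.000, vy=1.467 → t=0.299, apex=0.110, x_land=108.770, impact vy=-1.467
  bounce: vy ← 0.51·1.467 = 0.748

1 3.504 23.977 48.880
2 2.256 6.237 80.356
3 1.151 1.622 96.408
4 0.587 0.422 104.595
5 0.299 0.110 108.770
final: 108.770 0.748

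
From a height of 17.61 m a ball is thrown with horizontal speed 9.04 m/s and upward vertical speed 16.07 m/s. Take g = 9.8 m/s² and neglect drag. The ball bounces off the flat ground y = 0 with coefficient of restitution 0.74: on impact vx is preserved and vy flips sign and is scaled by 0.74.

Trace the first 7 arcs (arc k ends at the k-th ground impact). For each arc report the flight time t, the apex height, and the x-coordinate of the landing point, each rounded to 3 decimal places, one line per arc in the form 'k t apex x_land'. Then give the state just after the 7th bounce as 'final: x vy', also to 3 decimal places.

Arc 1: start y=17.610, vy=16.070 → t=4.146, apex=30.786, x_land=37.483, impact vy=-24.564
  bounce: vy ← 0.74·24.564 = 18.178
Arc 2: start y=0.000, vy=18.178 → t=3.710, apex=16.858, x_land=71.019, impact vy=-18.178
  bounce: vy ← 0.74·18.178 = 13.451
Arc 3: start y=0.000, vy=13.451 → t=2.745, apex=9.232, x_land=95.835, impact vy=-13.451
  bounce: vy ← 0.74·13.451 = 9.954
Arc 4: start y=0.000, vy=9.954 → t=2.031, apex=5.055, x_land=114.199, impact vy=-9.954
  bounce: vy ← 0.74·9.954 = 7.366
Arc 5: start y=0.000, vy=7.366 → t=1.503, apex=2.768, x_land=127.789, impact vy=-7.366
  bounce: vy ← 0.74·7.366 = 5.451
Arc 6: start y=0.000, vy=5.451 → t=1.112, apex=1.516, x_land=137.845, impact vy=-5.451
  bounce: vy ← 0.74·5.451 = 4.034
Arc 7: start y=0.000, vy=4.034 → t=0.823, apex=0.830, x_land=145.286, impact vy=-4.034
  bounce: vy ← 0.74·4.034 = 2.985

1 4.146 30.786 37.483
2 3.710 16.858 71.019
3 2.745 9.232 95.835
4 2.031 5.055 114.199
5 1.503 2.768 127.789
6 1.112 1.516 137.845
7 0.823 0.830 145.286
final: 145.286 2.985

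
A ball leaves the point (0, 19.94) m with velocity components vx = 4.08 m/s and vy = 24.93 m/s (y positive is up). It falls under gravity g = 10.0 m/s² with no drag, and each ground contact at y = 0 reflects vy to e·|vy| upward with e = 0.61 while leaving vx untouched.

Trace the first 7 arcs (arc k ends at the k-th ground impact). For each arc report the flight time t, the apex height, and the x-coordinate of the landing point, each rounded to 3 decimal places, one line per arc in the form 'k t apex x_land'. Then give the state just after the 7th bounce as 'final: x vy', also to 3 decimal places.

1 5.687 51.015 23.204
2 3.897 18.983 39.103
3 2.377 7.063 48.802
4 1.450 2.628 54.718
5 0.885 0.978 58.327
6 0.540 0.364 60.529
7 0.329 0.135 61.872
final: 61.872 1.004

Arc 1: start y=19.940, vy=24.930 → t=5.687, apex=51.015, x_land=23.204, impact vy=-31.942
  bounce: vy ← 0.61·31.942 = 19.485
Arc 2: start y=0.000, vy=19.485 → t=3.897, apex=18.983, x_land=39.103, impact vy=-19.485
  bounce: vy ← 0.61·19.485 = 11.886
Arc 3: start y=0.000, vy=11.886 → t=2.377, apex=7.063, x_land=48.802, impact vy=-11.886
  bounce: vy ← 0.61·11.886 = 7.250
Arc 4: start y=0.000, vy=7.250 → t=1.450, apex=2.628, x_land=54.718, impact vy=-7.250
  bounce: vy ← 0.61·7.250 = 4.423
Arc 5: start y=0.000, vy=4.423 → t=0.885, apex=0.978, x_land=58.327, impact vy=-4.423
  bounce: vy ← 0.61·4.423 = 2.698
Arc 6: start y=0.000, vy=2.698 → t=0.540, apex=0.364, x_land=60.529, impact vy=-2.698
  bounce: vy ← 0.61·2.698 = 1.646
Arc 7: start y=0.000, vy=1.646 → t=0.329, apex=0.135, x_land=61.872, impact vy=-1.646
  bounce: vy ← 0.61·1.646 = 1.004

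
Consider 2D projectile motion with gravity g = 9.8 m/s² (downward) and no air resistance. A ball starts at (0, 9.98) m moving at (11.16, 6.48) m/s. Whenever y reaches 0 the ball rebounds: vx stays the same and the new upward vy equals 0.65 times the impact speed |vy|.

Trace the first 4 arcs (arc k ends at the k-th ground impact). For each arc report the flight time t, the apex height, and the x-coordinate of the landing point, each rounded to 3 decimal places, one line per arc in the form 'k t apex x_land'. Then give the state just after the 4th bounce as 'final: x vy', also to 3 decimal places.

1 2.234 12.122 24.933
2 2.045 5.122 47.752
3 1.329 2.164 62.585
4 0.864 0.914 72.226
final: 72.226 2.752

Arc 1: start y=9.980, vy=6.480 → t=2.234, apex=12.122, x_land=24.933, impact vy=-15.414
  bounce: vy ← 0.65·15.414 = 10.019
Arc 2: start y=0.000, vy=10.019 → t=2.045, apex=5.122, x_land=47.752, impact vy=-10.019
  bounce: vy ← 0.65·10.019 = 6.513
Arc 3: start y=0.000, vy=6.513 → t=1.329, apex=2.164, x_land=62.585, impact vy=-6.513
  bounce: vy ← 0.65·6.513 = 4.233
Arc 4: start y=0.000, vy=4.233 → t=0.864, apex=0.914, x_land=72.226, impact vy=-4.233
  bounce: vy ← 0.65·4.233 = 2.752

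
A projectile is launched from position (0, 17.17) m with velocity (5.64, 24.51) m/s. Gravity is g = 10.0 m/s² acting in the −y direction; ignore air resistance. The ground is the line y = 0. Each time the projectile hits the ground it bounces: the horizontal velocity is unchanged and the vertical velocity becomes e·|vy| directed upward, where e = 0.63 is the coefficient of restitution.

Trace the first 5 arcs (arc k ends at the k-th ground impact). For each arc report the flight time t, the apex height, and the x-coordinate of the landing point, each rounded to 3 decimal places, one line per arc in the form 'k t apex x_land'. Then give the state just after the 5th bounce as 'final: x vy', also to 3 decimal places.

Arc 1: start y=17.170, vy=24.510 → t=5.524, apex=47.207, x_land=31.154, impact vy=-30.727
  bounce: vy ← 0.63·30.727 = 19.358
Arc 2: start y=0.000, vy=19.358 → t=3.872, apex=18.736, x_land=52.989, impact vy=-19.358
  bounce: vy ← 0.63·19.358 = 12.195
Arc 3: start y=0.000, vy=12.195 → t=2.439, apex=7.437, x_land=66.746, impact vy=-12.195
  bounce: vy ← 0.63·12.195 = 7.683
Arc 4: start y=0.000, vy=7.683 → t=1.537, apex=2.952, x_land=75.412, impact vy=-7.683
  bounce: vy ← 0.63·7.683 = 4.840
Arc 5: start y=0.000, vy=4.840 → t=0.968, apex=1.171, x_land=80.872, impact vy=-4.840
  bounce: vy ← 0.63·4.840 = 3.049

1 5.524 47.207 31.154
2 3.872 18.736 52.989
3 2.439 7.437 66.746
4 1.537 2.952 75.412
5 0.968 1.171 80.872
final: 80.872 3.049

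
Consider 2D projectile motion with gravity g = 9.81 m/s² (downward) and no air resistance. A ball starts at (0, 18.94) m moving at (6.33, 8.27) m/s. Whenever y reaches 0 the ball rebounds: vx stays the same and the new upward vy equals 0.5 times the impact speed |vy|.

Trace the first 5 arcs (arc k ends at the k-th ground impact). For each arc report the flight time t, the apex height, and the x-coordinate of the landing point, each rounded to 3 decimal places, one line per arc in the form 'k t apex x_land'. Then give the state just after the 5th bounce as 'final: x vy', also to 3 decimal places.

1 2.981 22.426 18.871
2 2.138 5.606 32.406
3 1.069 1.402 39.174
4 0.535 0.350 42.558
5 0.267 0.088 44.249
final: 44.249 0.656

Arc 1: start y=18.940, vy=8.270 → t=2.981, apex=22.426, x_land=18.871, impact vy=-20.976
  bounce: vy ← 0.5·20.976 = 10.488
Arc 2: start y=0.000, vy=10.488 → t=2.138, apex=5.606, x_land=32.406, impact vy=-10.488
  bounce: vy ← 0.5·10.488 = 5.244
Arc 3: start y=0.000, vy=5.244 → t=1.069, apex=1.402, x_land=39.174, impact vy=-5.244
  bounce: vy ← 0.5·5.244 = 2.622
Arc 4: start y=0.000, vy=2.622 → t=0.535, apex=0.350, x_land=42.558, impact vy=-2.622
  bounce: vy ← 0.5·2.622 = 1.311
Arc 5: start y=0.000, vy=1.311 → t=0.267, apex=0.088, x_land=44.249, impact vy=-1.311
  bounce: vy ← 0.5·1.311 = 0.656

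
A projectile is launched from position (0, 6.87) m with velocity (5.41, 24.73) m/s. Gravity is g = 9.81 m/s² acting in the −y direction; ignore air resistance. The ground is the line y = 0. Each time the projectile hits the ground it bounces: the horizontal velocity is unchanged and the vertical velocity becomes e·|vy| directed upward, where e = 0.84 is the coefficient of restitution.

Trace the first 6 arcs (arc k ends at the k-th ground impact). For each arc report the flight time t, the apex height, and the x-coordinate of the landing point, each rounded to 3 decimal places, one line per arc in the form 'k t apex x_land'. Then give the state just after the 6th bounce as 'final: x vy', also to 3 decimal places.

1 5.306 38.041 28.704
2 4.679 26.842 54.015
3 3.930 18.939 75.277
4 3.301 13.364 93.136
5 2.773 9.429 108.138
6 2.329 6.653 120.740
final: 120.740 9.597

Arc 1: start y=6.870, vy=24.730 → t=5.306, apex=38.041, x_land=28.704, impact vy=-27.320
  bounce: vy ← 0.84·27.320 = 22.948
Arc 2: start y=0.000, vy=22.948 → t=4.679, apex=26.842, x_land=54.015, impact vy=-22.948
  bounce: vy ← 0.84·22.948 = 19.277
Arc 3: start y=0.000, vy=19.277 → t=3.930, apex=18.939, x_land=75.277, impact vy=-19.277
  bounce: vy ← 0.84·19.277 = 16.192
Arc 4: start y=0.000, vy=16.192 → t=3.301, apex=13.364, x_land=93.136, impact vy=-16.192
  bounce: vy ← 0.84·16.192 = 13.602
Arc 5: start y=0.000, vy=13.602 → t=2.773, apex=9.429, x_land=108.138, impact vy=-13.602
  bounce: vy ← 0.84·13.602 = 11.425
Arc 6: start y=0.000, vy=11.425 → t=2.329, apex=6.653, x_land=120.740, impact vy=-11.425
  bounce: vy ← 0.84·11.425 = 9.597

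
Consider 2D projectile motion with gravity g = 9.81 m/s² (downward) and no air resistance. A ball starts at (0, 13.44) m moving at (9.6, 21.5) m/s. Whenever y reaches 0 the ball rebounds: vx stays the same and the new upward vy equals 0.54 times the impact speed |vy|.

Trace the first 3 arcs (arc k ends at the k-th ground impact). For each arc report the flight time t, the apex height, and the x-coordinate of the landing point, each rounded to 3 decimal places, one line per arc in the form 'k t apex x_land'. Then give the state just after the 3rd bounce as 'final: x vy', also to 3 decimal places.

Arc 1: start y=13.440, vy=21.500 → t=4.938, apex=37.000, x_land=47.406, impact vy=-26.943
  bounce: vy ← 0.54·26.943 = 14.549
Arc 2: start y=0.000, vy=14.549 → t=2.966, apex=10.789, x_land=75.882, impact vy=-14.549
  bounce: vy ← 0.54·14.549 = 7.857
Arc 3: start y=0.000, vy=7.857 → t=1.602, apex=3.146, x_land=91.259, impact vy=-7.857
  bounce: vy ← 0.54·7.857 = 4.243

1 4.938 37.000 47.406
2 2.966 10.789 75.882
3 1.602 3.146 91.259
final: 91.259 4.243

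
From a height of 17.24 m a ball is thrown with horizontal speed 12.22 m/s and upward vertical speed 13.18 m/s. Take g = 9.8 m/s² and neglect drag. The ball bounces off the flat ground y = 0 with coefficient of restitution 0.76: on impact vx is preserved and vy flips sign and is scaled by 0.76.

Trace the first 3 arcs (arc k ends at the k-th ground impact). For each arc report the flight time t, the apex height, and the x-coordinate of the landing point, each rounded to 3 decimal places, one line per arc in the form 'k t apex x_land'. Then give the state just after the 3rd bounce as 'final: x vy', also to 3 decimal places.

Arc 1: start y=17.240, vy=13.180 → t=3.653, apex=26.103, x_land=44.639, impact vy=-22.619
  bounce: vy ← 0.76·22.619 = 17.190
Arc 2: start y=0.000, vy=17.190 → t=3.508, apex=15.077, x_land=87.510, impact vy=-17.190
  bounce: vy ← 0.76·17.190 = 13.065
Arc 3: start y=0.000, vy=13.065 → t=2.666, apex=8.708, x_land=120.092, impact vy=-13.065
  bounce: vy ← 0.76·13.065 = 9.929

1 3.653 26.103 44.639
2 3.508 15.077 87.510
3 2.666 8.708 120.092
final: 120.092 9.929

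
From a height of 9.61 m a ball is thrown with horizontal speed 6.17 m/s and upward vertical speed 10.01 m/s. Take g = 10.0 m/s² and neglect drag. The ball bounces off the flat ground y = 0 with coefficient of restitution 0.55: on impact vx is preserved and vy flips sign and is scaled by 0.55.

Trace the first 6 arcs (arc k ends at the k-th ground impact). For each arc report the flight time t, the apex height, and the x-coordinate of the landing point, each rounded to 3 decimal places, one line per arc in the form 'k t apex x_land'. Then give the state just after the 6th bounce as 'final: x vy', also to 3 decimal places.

1 2.711 14.620 16.727
2 1.881 4.423 28.332
3 1.035 1.338 34.715
4 0.569 0.405 38.226
5 0.313 0.122 40.157
6 0.172 0.037 41.219
final: 41.219 0.473

Arc 1: start y=9.610, vy=10.010 → t=2.711, apex=14.620, x_land=16.727, impact vy=-17.100
  bounce: vy ← 0.55·17.100 = 9.405
Arc 2: start y=0.000, vy=9.405 → t=1.881, apex=4.423, x_land=28.332, impact vy=-9.405
  bounce: vy ← 0.55·9.405 = 5.173
Arc 3: start y=0.000, vy=5.173 → t=1.035, apex=1.338, x_land=34.715, impact vy=-5.173
  bounce: vy ← 0.55·5.173 = 2.845
Arc 4: start y=0.000, vy=2.845 → t=0.569, apex=0.405, x_land=38.226, impact vy=-2.845
  bounce: vy ← 0.55·2.845 = 1.565
Arc 5: start y=0.000, vy=1.565 → t=0.313, apex=0.122, x_land=40.157, impact vy=-1.565
  bounce: vy ← 0.55·1.565 = 0.861
Arc 6: start y=0.000, vy=0.861 → t=0.172, apex=0.037, x_land=41.219, impact vy=-0.861
  bounce: vy ← 0.55·0.861 = 0.473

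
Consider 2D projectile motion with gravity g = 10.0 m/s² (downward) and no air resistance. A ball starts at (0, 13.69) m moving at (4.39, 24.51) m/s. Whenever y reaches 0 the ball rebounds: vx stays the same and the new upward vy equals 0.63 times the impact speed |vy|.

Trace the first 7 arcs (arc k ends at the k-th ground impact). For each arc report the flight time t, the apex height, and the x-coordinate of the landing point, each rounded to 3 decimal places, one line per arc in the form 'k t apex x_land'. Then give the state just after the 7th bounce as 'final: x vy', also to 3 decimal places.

1 5.408 43.727 23.742
2 3.726 17.355 40.100
3 2.347 6.888 50.405
4 1.479 2.734 56.898
5 0.932 1.085 60.988
6 0.587 0.431 63.565
7 0.370 0.171 65.188
final: 65.188 1.165

Arc 1: start y=13.690, vy=24.510 → t=5.408, apex=43.727, x_land=23.742, impact vy=-29.573
  bounce: vy ← 0.63·29.573 = 18.631
Arc 2: start y=0.000, vy=18.631 → t=3.726, apex=17.355, x_land=40.100, impact vy=-18.631
  bounce: vy ← 0.63·18.631 = 11.737
Arc 3: start y=0.000, vy=11.737 → t=2.347, apex=6.888, x_land=50.405, impact vy=-11.737
  bounce: vy ← 0.63·11.737 = 7.395
Arc 4: start y=0.000, vy=7.395 → t=1.479, apex=2.734, x_land=56.898, impact vy=-7.395
  bounce: vy ← 0.63·7.395 = 4.659
Arc 5: start y=0.000, vy=4.659 → t=0.932, apex=1.085, x_land=60.988, impact vy=-4.659
  bounce: vy ← 0.63·4.659 = 2.935
Arc 6: start y=0.000, vy=2.935 → t=0.587, apex=0.431, x_land=63.565, impact vy=-2.935
  bounce: vy ← 0.63·2.935 = 1.849
Arc 7: start y=0.000, vy=1.849 → t=0.370, apex=0.171, x_land=65.188, impact vy=-1.849
  bounce: vy ← 0.63·1.849 = 1.165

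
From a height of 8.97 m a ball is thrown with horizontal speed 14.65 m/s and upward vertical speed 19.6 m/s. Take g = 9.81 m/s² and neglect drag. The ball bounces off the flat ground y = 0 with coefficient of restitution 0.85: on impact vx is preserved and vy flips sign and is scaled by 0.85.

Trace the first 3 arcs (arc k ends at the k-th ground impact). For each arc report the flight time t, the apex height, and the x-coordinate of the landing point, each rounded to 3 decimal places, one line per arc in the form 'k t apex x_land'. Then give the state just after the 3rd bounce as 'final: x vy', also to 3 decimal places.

Arc 1: start y=8.970, vy=19.600 → t=4.411, apex=28.550, x_land=64.615, impact vy=-23.668
  bounce: vy ← 0.85·23.668 = 20.117
Arc 2: start y=0.000, vy=20.117 → t=4.101, apex=20.627, x_land=124.700, impact vy=-20.117
  bounce: vy ← 0.85·20.117 = 17.100
Arc 3: start y=0.000, vy=17.100 → t=3.486, apex=14.903, x_land=175.773, impact vy=-17.100
  bounce: vy ← 0.85·17.100 = 14.535

1 4.411 28.550 64.615
2 4.101 20.627 124.700
3 3.486 14.903 175.773
final: 175.773 14.535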